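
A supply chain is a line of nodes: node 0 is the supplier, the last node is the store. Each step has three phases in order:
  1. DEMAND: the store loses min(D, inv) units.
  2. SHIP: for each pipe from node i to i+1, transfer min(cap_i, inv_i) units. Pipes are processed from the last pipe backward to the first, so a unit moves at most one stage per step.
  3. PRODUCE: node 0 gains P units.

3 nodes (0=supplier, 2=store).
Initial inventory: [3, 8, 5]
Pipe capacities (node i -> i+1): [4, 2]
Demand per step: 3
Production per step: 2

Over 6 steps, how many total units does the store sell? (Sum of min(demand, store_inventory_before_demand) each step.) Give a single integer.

Answer: 15

Derivation:
Step 1: sold=3 (running total=3) -> [2 9 4]
Step 2: sold=3 (running total=6) -> [2 9 3]
Step 3: sold=3 (running total=9) -> [2 9 2]
Step 4: sold=2 (running total=11) -> [2 9 2]
Step 5: sold=2 (running total=13) -> [2 9 2]
Step 6: sold=2 (running total=15) -> [2 9 2]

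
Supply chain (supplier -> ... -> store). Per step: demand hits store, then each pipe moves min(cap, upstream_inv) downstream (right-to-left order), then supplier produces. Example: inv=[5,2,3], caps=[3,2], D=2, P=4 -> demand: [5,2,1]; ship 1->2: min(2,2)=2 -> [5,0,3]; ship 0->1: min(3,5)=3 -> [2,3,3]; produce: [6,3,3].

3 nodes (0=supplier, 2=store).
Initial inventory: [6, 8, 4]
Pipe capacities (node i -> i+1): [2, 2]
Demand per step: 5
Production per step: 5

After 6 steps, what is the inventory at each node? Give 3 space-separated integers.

Step 1: demand=5,sold=4 ship[1->2]=2 ship[0->1]=2 prod=5 -> inv=[9 8 2]
Step 2: demand=5,sold=2 ship[1->2]=2 ship[0->1]=2 prod=5 -> inv=[12 8 2]
Step 3: demand=5,sold=2 ship[1->2]=2 ship[0->1]=2 prod=5 -> inv=[15 8 2]
Step 4: demand=5,sold=2 ship[1->2]=2 ship[0->1]=2 prod=5 -> inv=[18 8 2]
Step 5: demand=5,sold=2 ship[1->2]=2 ship[0->1]=2 prod=5 -> inv=[21 8 2]
Step 6: demand=5,sold=2 ship[1->2]=2 ship[0->1]=2 prod=5 -> inv=[24 8 2]

24 8 2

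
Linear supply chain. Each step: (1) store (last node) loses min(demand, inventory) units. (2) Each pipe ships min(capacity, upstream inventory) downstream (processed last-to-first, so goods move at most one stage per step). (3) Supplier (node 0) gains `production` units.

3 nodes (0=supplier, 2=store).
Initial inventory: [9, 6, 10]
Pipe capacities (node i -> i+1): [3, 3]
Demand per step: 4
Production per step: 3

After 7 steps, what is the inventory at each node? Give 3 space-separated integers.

Step 1: demand=4,sold=4 ship[1->2]=3 ship[0->1]=3 prod=3 -> inv=[9 6 9]
Step 2: demand=4,sold=4 ship[1->2]=3 ship[0->1]=3 prod=3 -> inv=[9 6 8]
Step 3: demand=4,sold=4 ship[1->2]=3 ship[0->1]=3 prod=3 -> inv=[9 6 7]
Step 4: demand=4,sold=4 ship[1->2]=3 ship[0->1]=3 prod=3 -> inv=[9 6 6]
Step 5: demand=4,sold=4 ship[1->2]=3 ship[0->1]=3 prod=3 -> inv=[9 6 5]
Step 6: demand=4,sold=4 ship[1->2]=3 ship[0->1]=3 prod=3 -> inv=[9 6 4]
Step 7: demand=4,sold=4 ship[1->2]=3 ship[0->1]=3 prod=3 -> inv=[9 6 3]

9 6 3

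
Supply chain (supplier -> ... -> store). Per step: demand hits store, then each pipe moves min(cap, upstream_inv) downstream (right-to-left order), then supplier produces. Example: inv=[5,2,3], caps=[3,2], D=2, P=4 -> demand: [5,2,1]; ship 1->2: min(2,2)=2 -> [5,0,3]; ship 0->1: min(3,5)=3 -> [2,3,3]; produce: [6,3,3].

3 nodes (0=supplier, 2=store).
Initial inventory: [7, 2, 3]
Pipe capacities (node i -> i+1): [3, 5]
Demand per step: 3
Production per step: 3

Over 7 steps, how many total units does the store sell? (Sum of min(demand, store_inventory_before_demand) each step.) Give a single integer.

Answer: 20

Derivation:
Step 1: sold=3 (running total=3) -> [7 3 2]
Step 2: sold=2 (running total=5) -> [7 3 3]
Step 3: sold=3 (running total=8) -> [7 3 3]
Step 4: sold=3 (running total=11) -> [7 3 3]
Step 5: sold=3 (running total=14) -> [7 3 3]
Step 6: sold=3 (running total=17) -> [7 3 3]
Step 7: sold=3 (running total=20) -> [7 3 3]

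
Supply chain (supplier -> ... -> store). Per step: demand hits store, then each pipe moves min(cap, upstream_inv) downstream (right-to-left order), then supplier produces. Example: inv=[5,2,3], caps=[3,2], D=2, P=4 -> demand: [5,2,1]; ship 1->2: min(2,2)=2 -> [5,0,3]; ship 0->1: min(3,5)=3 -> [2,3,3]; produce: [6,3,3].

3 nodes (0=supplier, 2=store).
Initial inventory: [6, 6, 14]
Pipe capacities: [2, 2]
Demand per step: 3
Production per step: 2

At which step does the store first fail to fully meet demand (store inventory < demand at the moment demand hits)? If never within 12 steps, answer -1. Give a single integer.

Step 1: demand=3,sold=3 ship[1->2]=2 ship[0->1]=2 prod=2 -> [6 6 13]
Step 2: demand=3,sold=3 ship[1->2]=2 ship[0->1]=2 prod=2 -> [6 6 12]
Step 3: demand=3,sold=3 ship[1->2]=2 ship[0->1]=2 prod=2 -> [6 6 11]
Step 4: demand=3,sold=3 ship[1->2]=2 ship[0->1]=2 prod=2 -> [6 6 10]
Step 5: demand=3,sold=3 ship[1->2]=2 ship[0->1]=2 prod=2 -> [6 6 9]
Step 6: demand=3,sold=3 ship[1->2]=2 ship[0->1]=2 prod=2 -> [6 6 8]
Step 7: demand=3,sold=3 ship[1->2]=2 ship[0->1]=2 prod=2 -> [6 6 7]
Step 8: demand=3,sold=3 ship[1->2]=2 ship[0->1]=2 prod=2 -> [6 6 6]
Step 9: demand=3,sold=3 ship[1->2]=2 ship[0->1]=2 prod=2 -> [6 6 5]
Step 10: demand=3,sold=3 ship[1->2]=2 ship[0->1]=2 prod=2 -> [6 6 4]
Step 11: demand=3,sold=3 ship[1->2]=2 ship[0->1]=2 prod=2 -> [6 6 3]
Step 12: demand=3,sold=3 ship[1->2]=2 ship[0->1]=2 prod=2 -> [6 6 2]
No stockout in 12 steps

-1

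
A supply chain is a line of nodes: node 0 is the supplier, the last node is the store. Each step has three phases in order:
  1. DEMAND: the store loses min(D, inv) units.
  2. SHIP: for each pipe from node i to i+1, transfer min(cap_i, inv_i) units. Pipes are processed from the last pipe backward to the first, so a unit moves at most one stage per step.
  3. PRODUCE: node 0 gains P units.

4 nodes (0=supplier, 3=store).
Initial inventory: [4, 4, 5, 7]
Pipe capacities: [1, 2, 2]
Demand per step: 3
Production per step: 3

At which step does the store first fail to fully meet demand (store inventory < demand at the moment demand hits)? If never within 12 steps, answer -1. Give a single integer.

Step 1: demand=3,sold=3 ship[2->3]=2 ship[1->2]=2 ship[0->1]=1 prod=3 -> [6 3 5 6]
Step 2: demand=3,sold=3 ship[2->3]=2 ship[1->2]=2 ship[0->1]=1 prod=3 -> [8 2 5 5]
Step 3: demand=3,sold=3 ship[2->3]=2 ship[1->2]=2 ship[0->1]=1 prod=3 -> [10 1 5 4]
Step 4: demand=3,sold=3 ship[2->3]=2 ship[1->2]=1 ship[0->1]=1 prod=3 -> [12 1 4 3]
Step 5: demand=3,sold=3 ship[2->3]=2 ship[1->2]=1 ship[0->1]=1 prod=3 -> [14 1 3 2]
Step 6: demand=3,sold=2 ship[2->3]=2 ship[1->2]=1 ship[0->1]=1 prod=3 -> [16 1 2 2]
Step 7: demand=3,sold=2 ship[2->3]=2 ship[1->2]=1 ship[0->1]=1 prod=3 -> [18 1 1 2]
Step 8: demand=3,sold=2 ship[2->3]=1 ship[1->2]=1 ship[0->1]=1 prod=3 -> [20 1 1 1]
Step 9: demand=3,sold=1 ship[2->3]=1 ship[1->2]=1 ship[0->1]=1 prod=3 -> [22 1 1 1]
Step 10: demand=3,sold=1 ship[2->3]=1 ship[1->2]=1 ship[0->1]=1 prod=3 -> [24 1 1 1]
Step 11: demand=3,sold=1 ship[2->3]=1 ship[1->2]=1 ship[0->1]=1 prod=3 -> [26 1 1 1]
Step 12: demand=3,sold=1 ship[2->3]=1 ship[1->2]=1 ship[0->1]=1 prod=3 -> [28 1 1 1]
First stockout at step 6

6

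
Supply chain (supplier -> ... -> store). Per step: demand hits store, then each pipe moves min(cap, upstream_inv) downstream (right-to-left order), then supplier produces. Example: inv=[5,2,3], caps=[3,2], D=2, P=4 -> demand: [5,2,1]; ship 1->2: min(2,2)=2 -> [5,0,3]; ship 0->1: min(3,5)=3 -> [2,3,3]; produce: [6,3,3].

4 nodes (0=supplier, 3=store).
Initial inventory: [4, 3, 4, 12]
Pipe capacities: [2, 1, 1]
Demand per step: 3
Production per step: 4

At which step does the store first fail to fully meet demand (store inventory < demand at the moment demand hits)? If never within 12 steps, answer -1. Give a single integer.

Step 1: demand=3,sold=3 ship[2->3]=1 ship[1->2]=1 ship[0->1]=2 prod=4 -> [6 4 4 10]
Step 2: demand=3,sold=3 ship[2->3]=1 ship[1->2]=1 ship[0->1]=2 prod=4 -> [8 5 4 8]
Step 3: demand=3,sold=3 ship[2->3]=1 ship[1->2]=1 ship[0->1]=2 prod=4 -> [10 6 4 6]
Step 4: demand=3,sold=3 ship[2->3]=1 ship[1->2]=1 ship[0->1]=2 prod=4 -> [12 7 4 4]
Step 5: demand=3,sold=3 ship[2->3]=1 ship[1->2]=1 ship[0->1]=2 prod=4 -> [14 8 4 2]
Step 6: demand=3,sold=2 ship[2->3]=1 ship[1->2]=1 ship[0->1]=2 prod=4 -> [16 9 4 1]
Step 7: demand=3,sold=1 ship[2->3]=1 ship[1->2]=1 ship[0->1]=2 prod=4 -> [18 10 4 1]
Step 8: demand=3,sold=1 ship[2->3]=1 ship[1->2]=1 ship[0->1]=2 prod=4 -> [20 11 4 1]
Step 9: demand=3,sold=1 ship[2->3]=1 ship[1->2]=1 ship[0->1]=2 prod=4 -> [22 12 4 1]
Step 10: demand=3,sold=1 ship[2->3]=1 ship[1->2]=1 ship[0->1]=2 prod=4 -> [24 13 4 1]
Step 11: demand=3,sold=1 ship[2->3]=1 ship[1->2]=1 ship[0->1]=2 prod=4 -> [26 14 4 1]
Step 12: demand=3,sold=1 ship[2->3]=1 ship[1->2]=1 ship[0->1]=2 prod=4 -> [28 15 4 1]
First stockout at step 6

6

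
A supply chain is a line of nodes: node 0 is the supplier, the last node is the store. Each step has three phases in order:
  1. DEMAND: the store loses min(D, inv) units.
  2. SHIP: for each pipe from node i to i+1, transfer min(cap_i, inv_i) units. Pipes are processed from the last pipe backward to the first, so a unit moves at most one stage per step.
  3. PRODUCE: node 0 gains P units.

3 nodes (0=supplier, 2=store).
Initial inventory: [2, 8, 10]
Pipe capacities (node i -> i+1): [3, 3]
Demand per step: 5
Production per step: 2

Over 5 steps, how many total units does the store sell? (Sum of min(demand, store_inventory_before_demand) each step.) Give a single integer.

Step 1: sold=5 (running total=5) -> [2 7 8]
Step 2: sold=5 (running total=10) -> [2 6 6]
Step 3: sold=5 (running total=15) -> [2 5 4]
Step 4: sold=4 (running total=19) -> [2 4 3]
Step 5: sold=3 (running total=22) -> [2 3 3]

Answer: 22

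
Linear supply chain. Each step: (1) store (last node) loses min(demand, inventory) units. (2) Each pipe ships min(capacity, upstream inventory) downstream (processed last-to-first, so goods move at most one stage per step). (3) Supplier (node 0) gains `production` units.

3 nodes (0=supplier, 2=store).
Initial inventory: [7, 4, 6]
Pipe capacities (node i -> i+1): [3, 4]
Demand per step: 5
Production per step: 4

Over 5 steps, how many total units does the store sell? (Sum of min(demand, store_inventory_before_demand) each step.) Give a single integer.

Step 1: sold=5 (running total=5) -> [8 3 5]
Step 2: sold=5 (running total=10) -> [9 3 3]
Step 3: sold=3 (running total=13) -> [10 3 3]
Step 4: sold=3 (running total=16) -> [11 3 3]
Step 5: sold=3 (running total=19) -> [12 3 3]

Answer: 19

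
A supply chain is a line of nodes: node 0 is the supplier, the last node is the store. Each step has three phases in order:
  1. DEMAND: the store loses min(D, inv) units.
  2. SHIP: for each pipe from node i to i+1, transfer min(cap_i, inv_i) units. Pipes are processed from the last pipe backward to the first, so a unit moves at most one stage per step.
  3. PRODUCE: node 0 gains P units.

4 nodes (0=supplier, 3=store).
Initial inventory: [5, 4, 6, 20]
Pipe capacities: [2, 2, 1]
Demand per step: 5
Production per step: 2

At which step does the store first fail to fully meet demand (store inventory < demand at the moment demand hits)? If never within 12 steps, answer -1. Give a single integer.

Step 1: demand=5,sold=5 ship[2->3]=1 ship[1->2]=2 ship[0->1]=2 prod=2 -> [5 4 7 16]
Step 2: demand=5,sold=5 ship[2->3]=1 ship[1->2]=2 ship[0->1]=2 prod=2 -> [5 4 8 12]
Step 3: demand=5,sold=5 ship[2->3]=1 ship[1->2]=2 ship[0->1]=2 prod=2 -> [5 4 9 8]
Step 4: demand=5,sold=5 ship[2->3]=1 ship[1->2]=2 ship[0->1]=2 prod=2 -> [5 4 10 4]
Step 5: demand=5,sold=4 ship[2->3]=1 ship[1->2]=2 ship[0->1]=2 prod=2 -> [5 4 11 1]
Step 6: demand=5,sold=1 ship[2->3]=1 ship[1->2]=2 ship[0->1]=2 prod=2 -> [5 4 12 1]
Step 7: demand=5,sold=1 ship[2->3]=1 ship[1->2]=2 ship[0->1]=2 prod=2 -> [5 4 13 1]
Step 8: demand=5,sold=1 ship[2->3]=1 ship[1->2]=2 ship[0->1]=2 prod=2 -> [5 4 14 1]
Step 9: demand=5,sold=1 ship[2->3]=1 ship[1->2]=2 ship[0->1]=2 prod=2 -> [5 4 15 1]
Step 10: demand=5,sold=1 ship[2->3]=1 ship[1->2]=2 ship[0->1]=2 prod=2 -> [5 4 16 1]
Step 11: demand=5,sold=1 ship[2->3]=1 ship[1->2]=2 ship[0->1]=2 prod=2 -> [5 4 17 1]
Step 12: demand=5,sold=1 ship[2->3]=1 ship[1->2]=2 ship[0->1]=2 prod=2 -> [5 4 18 1]
First stockout at step 5

5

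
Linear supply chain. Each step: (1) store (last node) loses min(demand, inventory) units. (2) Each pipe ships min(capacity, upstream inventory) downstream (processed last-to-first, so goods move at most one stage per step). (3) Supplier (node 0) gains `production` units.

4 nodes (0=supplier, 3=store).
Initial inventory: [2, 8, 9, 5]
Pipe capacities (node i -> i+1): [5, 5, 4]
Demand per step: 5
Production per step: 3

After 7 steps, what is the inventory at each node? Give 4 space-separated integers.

Step 1: demand=5,sold=5 ship[2->3]=4 ship[1->2]=5 ship[0->1]=2 prod=3 -> inv=[3 5 10 4]
Step 2: demand=5,sold=4 ship[2->3]=4 ship[1->2]=5 ship[0->1]=3 prod=3 -> inv=[3 3 11 4]
Step 3: demand=5,sold=4 ship[2->3]=4 ship[1->2]=3 ship[0->1]=3 prod=3 -> inv=[3 3 10 4]
Step 4: demand=5,sold=4 ship[2->3]=4 ship[1->2]=3 ship[0->1]=3 prod=3 -> inv=[3 3 9 4]
Step 5: demand=5,sold=4 ship[2->3]=4 ship[1->2]=3 ship[0->1]=3 prod=3 -> inv=[3 3 8 4]
Step 6: demand=5,sold=4 ship[2->3]=4 ship[1->2]=3 ship[0->1]=3 prod=3 -> inv=[3 3 7 4]
Step 7: demand=5,sold=4 ship[2->3]=4 ship[1->2]=3 ship[0->1]=3 prod=3 -> inv=[3 3 6 4]

3 3 6 4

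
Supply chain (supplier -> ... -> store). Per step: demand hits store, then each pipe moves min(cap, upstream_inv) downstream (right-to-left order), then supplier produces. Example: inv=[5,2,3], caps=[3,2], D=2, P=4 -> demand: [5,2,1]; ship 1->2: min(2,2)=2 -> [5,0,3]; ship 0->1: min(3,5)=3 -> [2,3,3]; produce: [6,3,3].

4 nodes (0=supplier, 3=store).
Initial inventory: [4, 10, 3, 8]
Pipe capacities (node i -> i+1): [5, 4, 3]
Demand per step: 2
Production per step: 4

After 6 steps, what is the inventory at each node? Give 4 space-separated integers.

Step 1: demand=2,sold=2 ship[2->3]=3 ship[1->2]=4 ship[0->1]=4 prod=4 -> inv=[4 10 4 9]
Step 2: demand=2,sold=2 ship[2->3]=3 ship[1->2]=4 ship[0->1]=4 prod=4 -> inv=[4 10 5 10]
Step 3: demand=2,sold=2 ship[2->3]=3 ship[1->2]=4 ship[0->1]=4 prod=4 -> inv=[4 10 6 11]
Step 4: demand=2,sold=2 ship[2->3]=3 ship[1->2]=4 ship[0->1]=4 prod=4 -> inv=[4 10 7 12]
Step 5: demand=2,sold=2 ship[2->3]=3 ship[1->2]=4 ship[0->1]=4 prod=4 -> inv=[4 10 8 13]
Step 6: demand=2,sold=2 ship[2->3]=3 ship[1->2]=4 ship[0->1]=4 prod=4 -> inv=[4 10 9 14]

4 10 9 14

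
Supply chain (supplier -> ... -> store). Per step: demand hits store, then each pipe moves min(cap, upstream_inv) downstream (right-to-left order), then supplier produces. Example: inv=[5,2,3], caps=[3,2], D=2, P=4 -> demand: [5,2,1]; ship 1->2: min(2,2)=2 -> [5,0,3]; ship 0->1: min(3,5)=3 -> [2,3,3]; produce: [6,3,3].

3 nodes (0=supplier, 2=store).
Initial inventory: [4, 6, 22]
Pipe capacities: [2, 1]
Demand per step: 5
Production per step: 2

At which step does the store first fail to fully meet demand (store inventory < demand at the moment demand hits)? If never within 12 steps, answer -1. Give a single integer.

Step 1: demand=5,sold=5 ship[1->2]=1 ship[0->1]=2 prod=2 -> [4 7 18]
Step 2: demand=5,sold=5 ship[1->2]=1 ship[0->1]=2 prod=2 -> [4 8 14]
Step 3: demand=5,sold=5 ship[1->2]=1 ship[0->1]=2 prod=2 -> [4 9 10]
Step 4: demand=5,sold=5 ship[1->2]=1 ship[0->1]=2 prod=2 -> [4 10 6]
Step 5: demand=5,sold=5 ship[1->2]=1 ship[0->1]=2 prod=2 -> [4 11 2]
Step 6: demand=5,sold=2 ship[1->2]=1 ship[0->1]=2 prod=2 -> [4 12 1]
Step 7: demand=5,sold=1 ship[1->2]=1 ship[0->1]=2 prod=2 -> [4 13 1]
Step 8: demand=5,sold=1 ship[1->2]=1 ship[0->1]=2 prod=2 -> [4 14 1]
Step 9: demand=5,sold=1 ship[1->2]=1 ship[0->1]=2 prod=2 -> [4 15 1]
Step 10: demand=5,sold=1 ship[1->2]=1 ship[0->1]=2 prod=2 -> [4 16 1]
Step 11: demand=5,sold=1 ship[1->2]=1 ship[0->1]=2 prod=2 -> [4 17 1]
Step 12: demand=5,sold=1 ship[1->2]=1 ship[0->1]=2 prod=2 -> [4 18 1]
First stockout at step 6

6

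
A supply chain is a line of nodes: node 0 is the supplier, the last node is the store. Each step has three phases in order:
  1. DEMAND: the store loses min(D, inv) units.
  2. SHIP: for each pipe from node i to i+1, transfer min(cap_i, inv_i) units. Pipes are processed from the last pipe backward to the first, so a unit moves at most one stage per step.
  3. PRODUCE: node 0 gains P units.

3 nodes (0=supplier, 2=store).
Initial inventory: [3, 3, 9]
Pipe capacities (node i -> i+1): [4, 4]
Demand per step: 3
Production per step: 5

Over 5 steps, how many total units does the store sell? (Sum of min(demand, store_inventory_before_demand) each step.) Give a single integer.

Answer: 15

Derivation:
Step 1: sold=3 (running total=3) -> [5 3 9]
Step 2: sold=3 (running total=6) -> [6 4 9]
Step 3: sold=3 (running total=9) -> [7 4 10]
Step 4: sold=3 (running total=12) -> [8 4 11]
Step 5: sold=3 (running total=15) -> [9 4 12]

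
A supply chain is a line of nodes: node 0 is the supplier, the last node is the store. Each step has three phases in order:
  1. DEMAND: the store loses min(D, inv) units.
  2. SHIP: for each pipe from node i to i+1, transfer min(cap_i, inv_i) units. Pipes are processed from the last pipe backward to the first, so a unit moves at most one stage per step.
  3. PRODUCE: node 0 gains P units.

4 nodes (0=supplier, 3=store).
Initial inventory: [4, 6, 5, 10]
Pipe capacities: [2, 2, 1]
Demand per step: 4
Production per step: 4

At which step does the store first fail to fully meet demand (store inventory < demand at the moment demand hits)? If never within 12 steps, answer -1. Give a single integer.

Step 1: demand=4,sold=4 ship[2->3]=1 ship[1->2]=2 ship[0->1]=2 prod=4 -> [6 6 6 7]
Step 2: demand=4,sold=4 ship[2->3]=1 ship[1->2]=2 ship[0->1]=2 prod=4 -> [8 6 7 4]
Step 3: demand=4,sold=4 ship[2->3]=1 ship[1->2]=2 ship[0->1]=2 prod=4 -> [10 6 8 1]
Step 4: demand=4,sold=1 ship[2->3]=1 ship[1->2]=2 ship[0->1]=2 prod=4 -> [12 6 9 1]
Step 5: demand=4,sold=1 ship[2->3]=1 ship[1->2]=2 ship[0->1]=2 prod=4 -> [14 6 10 1]
Step 6: demand=4,sold=1 ship[2->3]=1 ship[1->2]=2 ship[0->1]=2 prod=4 -> [16 6 11 1]
Step 7: demand=4,sold=1 ship[2->3]=1 ship[1->2]=2 ship[0->1]=2 prod=4 -> [18 6 12 1]
Step 8: demand=4,sold=1 ship[2->3]=1 ship[1->2]=2 ship[0->1]=2 prod=4 -> [20 6 13 1]
Step 9: demand=4,sold=1 ship[2->3]=1 ship[1->2]=2 ship[0->1]=2 prod=4 -> [22 6 14 1]
Step 10: demand=4,sold=1 ship[2->3]=1 ship[1->2]=2 ship[0->1]=2 prod=4 -> [24 6 15 1]
Step 11: demand=4,sold=1 ship[2->3]=1 ship[1->2]=2 ship[0->1]=2 prod=4 -> [26 6 16 1]
Step 12: demand=4,sold=1 ship[2->3]=1 ship[1->2]=2 ship[0->1]=2 prod=4 -> [28 6 17 1]
First stockout at step 4

4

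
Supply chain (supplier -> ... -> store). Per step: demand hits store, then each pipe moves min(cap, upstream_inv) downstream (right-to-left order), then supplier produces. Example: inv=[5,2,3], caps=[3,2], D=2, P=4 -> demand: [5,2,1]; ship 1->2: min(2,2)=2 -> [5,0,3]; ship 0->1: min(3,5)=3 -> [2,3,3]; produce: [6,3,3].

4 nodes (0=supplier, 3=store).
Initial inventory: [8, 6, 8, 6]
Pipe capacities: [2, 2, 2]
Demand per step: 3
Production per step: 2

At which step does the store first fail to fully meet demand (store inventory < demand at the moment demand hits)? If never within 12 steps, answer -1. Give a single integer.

Step 1: demand=3,sold=3 ship[2->3]=2 ship[1->2]=2 ship[0->1]=2 prod=2 -> [8 6 8 5]
Step 2: demand=3,sold=3 ship[2->3]=2 ship[1->2]=2 ship[0->1]=2 prod=2 -> [8 6 8 4]
Step 3: demand=3,sold=3 ship[2->3]=2 ship[1->2]=2 ship[0->1]=2 prod=2 -> [8 6 8 3]
Step 4: demand=3,sold=3 ship[2->3]=2 ship[1->2]=2 ship[0->1]=2 prod=2 -> [8 6 8 2]
Step 5: demand=3,sold=2 ship[2->3]=2 ship[1->2]=2 ship[0->1]=2 prod=2 -> [8 6 8 2]
Step 6: demand=3,sold=2 ship[2->3]=2 ship[1->2]=2 ship[0->1]=2 prod=2 -> [8 6 8 2]
Step 7: demand=3,sold=2 ship[2->3]=2 ship[1->2]=2 ship[0->1]=2 prod=2 -> [8 6 8 2]
Step 8: demand=3,sold=2 ship[2->3]=2 ship[1->2]=2 ship[0->1]=2 prod=2 -> [8 6 8 2]
Step 9: demand=3,sold=2 ship[2->3]=2 ship[1->2]=2 ship[0->1]=2 prod=2 -> [8 6 8 2]
Step 10: demand=3,sold=2 ship[2->3]=2 ship[1->2]=2 ship[0->1]=2 prod=2 -> [8 6 8 2]
Step 11: demand=3,sold=2 ship[2->3]=2 ship[1->2]=2 ship[0->1]=2 prod=2 -> [8 6 8 2]
Step 12: demand=3,sold=2 ship[2->3]=2 ship[1->2]=2 ship[0->1]=2 prod=2 -> [8 6 8 2]
First stockout at step 5

5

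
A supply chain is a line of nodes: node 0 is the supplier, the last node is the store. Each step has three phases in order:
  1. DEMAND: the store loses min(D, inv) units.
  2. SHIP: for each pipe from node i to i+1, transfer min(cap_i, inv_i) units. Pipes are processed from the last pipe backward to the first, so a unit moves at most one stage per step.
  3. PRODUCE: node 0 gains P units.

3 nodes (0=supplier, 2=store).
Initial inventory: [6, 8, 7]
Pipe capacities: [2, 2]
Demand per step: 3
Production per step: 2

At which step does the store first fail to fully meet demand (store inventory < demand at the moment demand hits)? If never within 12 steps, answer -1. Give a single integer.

Step 1: demand=3,sold=3 ship[1->2]=2 ship[0->1]=2 prod=2 -> [6 8 6]
Step 2: demand=3,sold=3 ship[1->2]=2 ship[0->1]=2 prod=2 -> [6 8 5]
Step 3: demand=3,sold=3 ship[1->2]=2 ship[0->1]=2 prod=2 -> [6 8 4]
Step 4: demand=3,sold=3 ship[1->2]=2 ship[0->1]=2 prod=2 -> [6 8 3]
Step 5: demand=3,sold=3 ship[1->2]=2 ship[0->1]=2 prod=2 -> [6 8 2]
Step 6: demand=3,sold=2 ship[1->2]=2 ship[0->1]=2 prod=2 -> [6 8 2]
Step 7: demand=3,sold=2 ship[1->2]=2 ship[0->1]=2 prod=2 -> [6 8 2]
Step 8: demand=3,sold=2 ship[1->2]=2 ship[0->1]=2 prod=2 -> [6 8 2]
Step 9: demand=3,sold=2 ship[1->2]=2 ship[0->1]=2 prod=2 -> [6 8 2]
Step 10: demand=3,sold=2 ship[1->2]=2 ship[0->1]=2 prod=2 -> [6 8 2]
Step 11: demand=3,sold=2 ship[1->2]=2 ship[0->1]=2 prod=2 -> [6 8 2]
Step 12: demand=3,sold=2 ship[1->2]=2 ship[0->1]=2 prod=2 -> [6 8 2]
First stockout at step 6

6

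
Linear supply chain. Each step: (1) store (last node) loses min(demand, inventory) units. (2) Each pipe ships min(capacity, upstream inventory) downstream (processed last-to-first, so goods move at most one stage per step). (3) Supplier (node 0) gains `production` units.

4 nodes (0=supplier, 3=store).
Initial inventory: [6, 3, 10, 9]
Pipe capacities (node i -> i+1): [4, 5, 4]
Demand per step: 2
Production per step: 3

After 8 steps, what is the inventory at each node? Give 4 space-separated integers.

Step 1: demand=2,sold=2 ship[2->3]=4 ship[1->2]=3 ship[0->1]=4 prod=3 -> inv=[5 4 9 11]
Step 2: demand=2,sold=2 ship[2->3]=4 ship[1->2]=4 ship[0->1]=4 prod=3 -> inv=[4 4 9 13]
Step 3: demand=2,sold=2 ship[2->3]=4 ship[1->2]=4 ship[0->1]=4 prod=3 -> inv=[3 4 9 15]
Step 4: demand=2,sold=2 ship[2->3]=4 ship[1->2]=4 ship[0->1]=3 prod=3 -> inv=[3 3 9 17]
Step 5: demand=2,sold=2 ship[2->3]=4 ship[1->2]=3 ship[0->1]=3 prod=3 -> inv=[3 3 8 19]
Step 6: demand=2,sold=2 ship[2->3]=4 ship[1->2]=3 ship[0->1]=3 prod=3 -> inv=[3 3 7 21]
Step 7: demand=2,sold=2 ship[2->3]=4 ship[1->2]=3 ship[0->1]=3 prod=3 -> inv=[3 3 6 23]
Step 8: demand=2,sold=2 ship[2->3]=4 ship[1->2]=3 ship[0->1]=3 prod=3 -> inv=[3 3 5 25]

3 3 5 25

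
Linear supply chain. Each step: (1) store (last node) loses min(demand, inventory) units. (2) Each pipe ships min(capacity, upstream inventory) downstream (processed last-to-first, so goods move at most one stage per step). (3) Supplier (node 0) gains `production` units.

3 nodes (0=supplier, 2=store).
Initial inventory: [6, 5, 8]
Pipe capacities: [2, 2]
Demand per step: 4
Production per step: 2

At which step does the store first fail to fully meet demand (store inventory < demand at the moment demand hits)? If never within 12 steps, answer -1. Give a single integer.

Step 1: demand=4,sold=4 ship[1->2]=2 ship[0->1]=2 prod=2 -> [6 5 6]
Step 2: demand=4,sold=4 ship[1->2]=2 ship[0->1]=2 prod=2 -> [6 5 4]
Step 3: demand=4,sold=4 ship[1->2]=2 ship[0->1]=2 prod=2 -> [6 5 2]
Step 4: demand=4,sold=2 ship[1->2]=2 ship[0->1]=2 prod=2 -> [6 5 2]
Step 5: demand=4,sold=2 ship[1->2]=2 ship[0->1]=2 prod=2 -> [6 5 2]
Step 6: demand=4,sold=2 ship[1->2]=2 ship[0->1]=2 prod=2 -> [6 5 2]
Step 7: demand=4,sold=2 ship[1->2]=2 ship[0->1]=2 prod=2 -> [6 5 2]
Step 8: demand=4,sold=2 ship[1->2]=2 ship[0->1]=2 prod=2 -> [6 5 2]
Step 9: demand=4,sold=2 ship[1->2]=2 ship[0->1]=2 prod=2 -> [6 5 2]
Step 10: demand=4,sold=2 ship[1->2]=2 ship[0->1]=2 prod=2 -> [6 5 2]
Step 11: demand=4,sold=2 ship[1->2]=2 ship[0->1]=2 prod=2 -> [6 5 2]
Step 12: demand=4,sold=2 ship[1->2]=2 ship[0->1]=2 prod=2 -> [6 5 2]
First stockout at step 4

4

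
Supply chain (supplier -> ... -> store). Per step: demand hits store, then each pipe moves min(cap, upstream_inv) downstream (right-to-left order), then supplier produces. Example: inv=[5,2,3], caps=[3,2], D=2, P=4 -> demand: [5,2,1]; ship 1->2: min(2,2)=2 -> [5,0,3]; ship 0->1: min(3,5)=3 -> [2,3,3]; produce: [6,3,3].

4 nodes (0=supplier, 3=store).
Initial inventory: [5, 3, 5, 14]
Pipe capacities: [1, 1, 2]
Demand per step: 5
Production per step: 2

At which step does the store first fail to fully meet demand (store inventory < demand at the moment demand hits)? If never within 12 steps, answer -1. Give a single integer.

Step 1: demand=5,sold=5 ship[2->3]=2 ship[1->2]=1 ship[0->1]=1 prod=2 -> [6 3 4 11]
Step 2: demand=5,sold=5 ship[2->3]=2 ship[1->2]=1 ship[0->1]=1 prod=2 -> [7 3 3 8]
Step 3: demand=5,sold=5 ship[2->3]=2 ship[1->2]=1 ship[0->1]=1 prod=2 -> [8 3 2 5]
Step 4: demand=5,sold=5 ship[2->3]=2 ship[1->2]=1 ship[0->1]=1 prod=2 -> [9 3 1 2]
Step 5: demand=5,sold=2 ship[2->3]=1 ship[1->2]=1 ship[0->1]=1 prod=2 -> [10 3 1 1]
Step 6: demand=5,sold=1 ship[2->3]=1 ship[1->2]=1 ship[0->1]=1 prod=2 -> [11 3 1 1]
Step 7: demand=5,sold=1 ship[2->3]=1 ship[1->2]=1 ship[0->1]=1 prod=2 -> [12 3 1 1]
Step 8: demand=5,sold=1 ship[2->3]=1 ship[1->2]=1 ship[0->1]=1 prod=2 -> [13 3 1 1]
Step 9: demand=5,sold=1 ship[2->3]=1 ship[1->2]=1 ship[0->1]=1 prod=2 -> [14 3 1 1]
Step 10: demand=5,sold=1 ship[2->3]=1 ship[1->2]=1 ship[0->1]=1 prod=2 -> [15 3 1 1]
Step 11: demand=5,sold=1 ship[2->3]=1 ship[1->2]=1 ship[0->1]=1 prod=2 -> [16 3 1 1]
Step 12: demand=5,sold=1 ship[2->3]=1 ship[1->2]=1 ship[0->1]=1 prod=2 -> [17 3 1 1]
First stockout at step 5

5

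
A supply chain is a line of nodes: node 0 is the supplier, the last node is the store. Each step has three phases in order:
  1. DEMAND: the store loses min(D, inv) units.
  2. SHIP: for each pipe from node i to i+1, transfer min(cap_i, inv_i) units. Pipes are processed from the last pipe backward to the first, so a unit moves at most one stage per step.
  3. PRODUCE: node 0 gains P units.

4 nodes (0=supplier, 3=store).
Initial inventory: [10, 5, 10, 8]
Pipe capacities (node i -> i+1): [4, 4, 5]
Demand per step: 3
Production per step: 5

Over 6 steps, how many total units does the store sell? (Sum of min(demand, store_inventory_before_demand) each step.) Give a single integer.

Step 1: sold=3 (running total=3) -> [11 5 9 10]
Step 2: sold=3 (running total=6) -> [12 5 8 12]
Step 3: sold=3 (running total=9) -> [13 5 7 14]
Step 4: sold=3 (running total=12) -> [14 5 6 16]
Step 5: sold=3 (running total=15) -> [15 5 5 18]
Step 6: sold=3 (running total=18) -> [16 5 4 20]

Answer: 18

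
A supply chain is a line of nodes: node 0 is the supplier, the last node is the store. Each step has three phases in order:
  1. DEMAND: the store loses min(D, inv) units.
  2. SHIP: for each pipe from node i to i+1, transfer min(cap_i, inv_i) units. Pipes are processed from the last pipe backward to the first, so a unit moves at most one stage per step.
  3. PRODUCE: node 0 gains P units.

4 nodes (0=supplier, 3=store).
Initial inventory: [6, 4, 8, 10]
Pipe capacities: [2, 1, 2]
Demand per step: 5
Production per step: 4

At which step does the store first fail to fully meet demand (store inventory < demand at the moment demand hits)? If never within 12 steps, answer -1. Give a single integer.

Step 1: demand=5,sold=5 ship[2->3]=2 ship[1->2]=1 ship[0->1]=2 prod=4 -> [8 5 7 7]
Step 2: demand=5,sold=5 ship[2->3]=2 ship[1->2]=1 ship[0->1]=2 prod=4 -> [10 6 6 4]
Step 3: demand=5,sold=4 ship[2->3]=2 ship[1->2]=1 ship[0->1]=2 prod=4 -> [12 7 5 2]
Step 4: demand=5,sold=2 ship[2->3]=2 ship[1->2]=1 ship[0->1]=2 prod=4 -> [14 8 4 2]
Step 5: demand=5,sold=2 ship[2->3]=2 ship[1->2]=1 ship[0->1]=2 prod=4 -> [16 9 3 2]
Step 6: demand=5,sold=2 ship[2->3]=2 ship[1->2]=1 ship[0->1]=2 prod=4 -> [18 10 2 2]
Step 7: demand=5,sold=2 ship[2->3]=2 ship[1->2]=1 ship[0->1]=2 prod=4 -> [20 11 1 2]
Step 8: demand=5,sold=2 ship[2->3]=1 ship[1->2]=1 ship[0->1]=2 prod=4 -> [22 12 1 1]
Step 9: demand=5,sold=1 ship[2->3]=1 ship[1->2]=1 ship[0->1]=2 prod=4 -> [24 13 1 1]
Step 10: demand=5,sold=1 ship[2->3]=1 ship[1->2]=1 ship[0->1]=2 prod=4 -> [26 14 1 1]
Step 11: demand=5,sold=1 ship[2->3]=1 ship[1->2]=1 ship[0->1]=2 prod=4 -> [28 15 1 1]
Step 12: demand=5,sold=1 ship[2->3]=1 ship[1->2]=1 ship[0->1]=2 prod=4 -> [30 16 1 1]
First stockout at step 3

3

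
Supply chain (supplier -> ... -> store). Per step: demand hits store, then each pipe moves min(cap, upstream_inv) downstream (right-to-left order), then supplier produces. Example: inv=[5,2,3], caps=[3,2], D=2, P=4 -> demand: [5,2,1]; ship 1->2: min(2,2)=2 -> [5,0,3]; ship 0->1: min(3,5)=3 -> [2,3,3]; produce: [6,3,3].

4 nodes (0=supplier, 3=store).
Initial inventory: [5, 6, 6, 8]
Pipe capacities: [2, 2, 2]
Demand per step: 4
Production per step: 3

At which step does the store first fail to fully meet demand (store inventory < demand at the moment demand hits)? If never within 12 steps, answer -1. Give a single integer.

Step 1: demand=4,sold=4 ship[2->3]=2 ship[1->2]=2 ship[0->1]=2 prod=3 -> [6 6 6 6]
Step 2: demand=4,sold=4 ship[2->3]=2 ship[1->2]=2 ship[0->1]=2 prod=3 -> [7 6 6 4]
Step 3: demand=4,sold=4 ship[2->3]=2 ship[1->2]=2 ship[0->1]=2 prod=3 -> [8 6 6 2]
Step 4: demand=4,sold=2 ship[2->3]=2 ship[1->2]=2 ship[0->1]=2 prod=3 -> [9 6 6 2]
Step 5: demand=4,sold=2 ship[2->3]=2 ship[1->2]=2 ship[0->1]=2 prod=3 -> [10 6 6 2]
Step 6: demand=4,sold=2 ship[2->3]=2 ship[1->2]=2 ship[0->1]=2 prod=3 -> [11 6 6 2]
Step 7: demand=4,sold=2 ship[2->3]=2 ship[1->2]=2 ship[0->1]=2 prod=3 -> [12 6 6 2]
Step 8: demand=4,sold=2 ship[2->3]=2 ship[1->2]=2 ship[0->1]=2 prod=3 -> [13 6 6 2]
Step 9: demand=4,sold=2 ship[2->3]=2 ship[1->2]=2 ship[0->1]=2 prod=3 -> [14 6 6 2]
Step 10: demand=4,sold=2 ship[2->3]=2 ship[1->2]=2 ship[0->1]=2 prod=3 -> [15 6 6 2]
Step 11: demand=4,sold=2 ship[2->3]=2 ship[1->2]=2 ship[0->1]=2 prod=3 -> [16 6 6 2]
Step 12: demand=4,sold=2 ship[2->3]=2 ship[1->2]=2 ship[0->1]=2 prod=3 -> [17 6 6 2]
First stockout at step 4

4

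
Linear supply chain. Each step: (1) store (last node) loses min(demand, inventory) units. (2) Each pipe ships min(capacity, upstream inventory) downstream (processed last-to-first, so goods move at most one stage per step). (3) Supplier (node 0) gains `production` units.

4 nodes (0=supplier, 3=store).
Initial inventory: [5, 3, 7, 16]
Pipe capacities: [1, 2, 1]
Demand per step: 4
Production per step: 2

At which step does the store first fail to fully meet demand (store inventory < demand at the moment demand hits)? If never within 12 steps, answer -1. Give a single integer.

Step 1: demand=4,sold=4 ship[2->3]=1 ship[1->2]=2 ship[0->1]=1 prod=2 -> [6 2 8 13]
Step 2: demand=4,sold=4 ship[2->3]=1 ship[1->2]=2 ship[0->1]=1 prod=2 -> [7 1 9 10]
Step 3: demand=4,sold=4 ship[2->3]=1 ship[1->2]=1 ship[0->1]=1 prod=2 -> [8 1 9 7]
Step 4: demand=4,sold=4 ship[2->3]=1 ship[1->2]=1 ship[0->1]=1 prod=2 -> [9 1 9 4]
Step 5: demand=4,sold=4 ship[2->3]=1 ship[1->2]=1 ship[0->1]=1 prod=2 -> [10 1 9 1]
Step 6: demand=4,sold=1 ship[2->3]=1 ship[1->2]=1 ship[0->1]=1 prod=2 -> [11 1 9 1]
Step 7: demand=4,sold=1 ship[2->3]=1 ship[1->2]=1 ship[0->1]=1 prod=2 -> [12 1 9 1]
Step 8: demand=4,sold=1 ship[2->3]=1 ship[1->2]=1 ship[0->1]=1 prod=2 -> [13 1 9 1]
Step 9: demand=4,sold=1 ship[2->3]=1 ship[1->2]=1 ship[0->1]=1 prod=2 -> [14 1 9 1]
Step 10: demand=4,sold=1 ship[2->3]=1 ship[1->2]=1 ship[0->1]=1 prod=2 -> [15 1 9 1]
Step 11: demand=4,sold=1 ship[2->3]=1 ship[1->2]=1 ship[0->1]=1 prod=2 -> [16 1 9 1]
Step 12: demand=4,sold=1 ship[2->3]=1 ship[1->2]=1 ship[0->1]=1 prod=2 -> [17 1 9 1]
First stockout at step 6

6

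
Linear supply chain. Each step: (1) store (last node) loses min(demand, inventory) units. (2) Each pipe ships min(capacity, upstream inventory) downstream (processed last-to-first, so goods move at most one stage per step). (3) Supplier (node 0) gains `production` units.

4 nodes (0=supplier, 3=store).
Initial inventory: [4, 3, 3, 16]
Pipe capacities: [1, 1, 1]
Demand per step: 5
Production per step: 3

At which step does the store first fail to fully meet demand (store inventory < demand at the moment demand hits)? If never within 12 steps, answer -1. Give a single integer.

Step 1: demand=5,sold=5 ship[2->3]=1 ship[1->2]=1 ship[0->1]=1 prod=3 -> [6 3 3 12]
Step 2: demand=5,sold=5 ship[2->3]=1 ship[1->2]=1 ship[0->1]=1 prod=3 -> [8 3 3 8]
Step 3: demand=5,sold=5 ship[2->3]=1 ship[1->2]=1 ship[0->1]=1 prod=3 -> [10 3 3 4]
Step 4: demand=5,sold=4 ship[2->3]=1 ship[1->2]=1 ship[0->1]=1 prod=3 -> [12 3 3 1]
Step 5: demand=5,sold=1 ship[2->3]=1 ship[1->2]=1 ship[0->1]=1 prod=3 -> [14 3 3 1]
Step 6: demand=5,sold=1 ship[2->3]=1 ship[1->2]=1 ship[0->1]=1 prod=3 -> [16 3 3 1]
Step 7: demand=5,sold=1 ship[2->3]=1 ship[1->2]=1 ship[0->1]=1 prod=3 -> [18 3 3 1]
Step 8: demand=5,sold=1 ship[2->3]=1 ship[1->2]=1 ship[0->1]=1 prod=3 -> [20 3 3 1]
Step 9: demand=5,sold=1 ship[2->3]=1 ship[1->2]=1 ship[0->1]=1 prod=3 -> [22 3 3 1]
Step 10: demand=5,sold=1 ship[2->3]=1 ship[1->2]=1 ship[0->1]=1 prod=3 -> [24 3 3 1]
Step 11: demand=5,sold=1 ship[2->3]=1 ship[1->2]=1 ship[0->1]=1 prod=3 -> [26 3 3 1]
Step 12: demand=5,sold=1 ship[2->3]=1 ship[1->2]=1 ship[0->1]=1 prod=3 -> [28 3 3 1]
First stockout at step 4

4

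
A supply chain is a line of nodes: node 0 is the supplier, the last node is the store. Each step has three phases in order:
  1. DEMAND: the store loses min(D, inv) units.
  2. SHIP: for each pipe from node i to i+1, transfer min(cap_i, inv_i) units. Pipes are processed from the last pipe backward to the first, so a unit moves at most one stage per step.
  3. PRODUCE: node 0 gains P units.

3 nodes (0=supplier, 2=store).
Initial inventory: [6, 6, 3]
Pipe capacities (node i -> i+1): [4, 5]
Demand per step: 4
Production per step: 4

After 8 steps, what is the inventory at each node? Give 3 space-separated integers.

Step 1: demand=4,sold=3 ship[1->2]=5 ship[0->1]=4 prod=4 -> inv=[6 5 5]
Step 2: demand=4,sold=4 ship[1->2]=5 ship[0->1]=4 prod=4 -> inv=[6 4 6]
Step 3: demand=4,sold=4 ship[1->2]=4 ship[0->1]=4 prod=4 -> inv=[6 4 6]
Step 4: demand=4,sold=4 ship[1->2]=4 ship[0->1]=4 prod=4 -> inv=[6 4 6]
Step 5: demand=4,sold=4 ship[1->2]=4 ship[0->1]=4 prod=4 -> inv=[6 4 6]
Step 6: demand=4,sold=4 ship[1->2]=4 ship[0->1]=4 prod=4 -> inv=[6 4 6]
Step 7: demand=4,sold=4 ship[1->2]=4 ship[0->1]=4 prod=4 -> inv=[6 4 6]
Step 8: demand=4,sold=4 ship[1->2]=4 ship[0->1]=4 prod=4 -> inv=[6 4 6]

6 4 6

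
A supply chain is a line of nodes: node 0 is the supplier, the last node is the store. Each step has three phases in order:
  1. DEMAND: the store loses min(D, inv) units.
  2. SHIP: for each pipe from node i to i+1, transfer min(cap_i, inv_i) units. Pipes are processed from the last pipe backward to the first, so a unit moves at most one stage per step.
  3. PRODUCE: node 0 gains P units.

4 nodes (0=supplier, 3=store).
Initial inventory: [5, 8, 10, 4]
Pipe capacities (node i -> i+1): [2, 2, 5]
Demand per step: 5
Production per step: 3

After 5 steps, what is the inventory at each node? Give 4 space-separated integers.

Step 1: demand=5,sold=4 ship[2->3]=5 ship[1->2]=2 ship[0->1]=2 prod=3 -> inv=[6 8 7 5]
Step 2: demand=5,sold=5 ship[2->3]=5 ship[1->2]=2 ship[0->1]=2 prod=3 -> inv=[7 8 4 5]
Step 3: demand=5,sold=5 ship[2->3]=4 ship[1->2]=2 ship[0->1]=2 prod=3 -> inv=[8 8 2 4]
Step 4: demand=5,sold=4 ship[2->3]=2 ship[1->2]=2 ship[0->1]=2 prod=3 -> inv=[9 8 2 2]
Step 5: demand=5,sold=2 ship[2->3]=2 ship[1->2]=2 ship[0->1]=2 prod=3 -> inv=[10 8 2 2]

10 8 2 2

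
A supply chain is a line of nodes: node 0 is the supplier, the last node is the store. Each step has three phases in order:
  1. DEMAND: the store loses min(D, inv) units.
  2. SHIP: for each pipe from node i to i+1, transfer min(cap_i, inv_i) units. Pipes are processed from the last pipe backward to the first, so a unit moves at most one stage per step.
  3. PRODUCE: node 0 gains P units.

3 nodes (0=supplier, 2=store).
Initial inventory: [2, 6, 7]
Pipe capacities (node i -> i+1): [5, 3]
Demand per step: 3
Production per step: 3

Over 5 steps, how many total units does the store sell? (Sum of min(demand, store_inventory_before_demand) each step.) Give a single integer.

Answer: 15

Derivation:
Step 1: sold=3 (running total=3) -> [3 5 7]
Step 2: sold=3 (running total=6) -> [3 5 7]
Step 3: sold=3 (running total=9) -> [3 5 7]
Step 4: sold=3 (running total=12) -> [3 5 7]
Step 5: sold=3 (running total=15) -> [3 5 7]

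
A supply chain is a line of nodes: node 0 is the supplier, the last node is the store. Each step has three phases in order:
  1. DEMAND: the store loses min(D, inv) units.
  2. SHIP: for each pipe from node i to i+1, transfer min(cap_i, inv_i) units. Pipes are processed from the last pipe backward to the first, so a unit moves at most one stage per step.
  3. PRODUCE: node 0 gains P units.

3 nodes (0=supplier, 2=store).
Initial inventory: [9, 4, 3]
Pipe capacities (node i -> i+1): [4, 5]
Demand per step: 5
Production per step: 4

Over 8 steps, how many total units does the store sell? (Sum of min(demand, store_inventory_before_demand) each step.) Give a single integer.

Answer: 31

Derivation:
Step 1: sold=3 (running total=3) -> [9 4 4]
Step 2: sold=4 (running total=7) -> [9 4 4]
Step 3: sold=4 (running total=11) -> [9 4 4]
Step 4: sold=4 (running total=15) -> [9 4 4]
Step 5: sold=4 (running total=19) -> [9 4 4]
Step 6: sold=4 (running total=23) -> [9 4 4]
Step 7: sold=4 (running total=27) -> [9 4 4]
Step 8: sold=4 (running total=31) -> [9 4 4]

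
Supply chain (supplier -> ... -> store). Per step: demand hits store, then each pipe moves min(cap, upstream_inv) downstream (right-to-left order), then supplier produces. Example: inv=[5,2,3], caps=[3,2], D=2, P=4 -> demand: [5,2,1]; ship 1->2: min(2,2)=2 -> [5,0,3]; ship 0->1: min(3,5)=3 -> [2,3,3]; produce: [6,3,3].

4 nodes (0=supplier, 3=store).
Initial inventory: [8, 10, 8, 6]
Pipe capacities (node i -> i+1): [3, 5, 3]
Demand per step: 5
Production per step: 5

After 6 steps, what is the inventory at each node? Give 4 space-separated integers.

Step 1: demand=5,sold=5 ship[2->3]=3 ship[1->2]=5 ship[0->1]=3 prod=5 -> inv=[10 8 10 4]
Step 2: demand=5,sold=4 ship[2->3]=3 ship[1->2]=5 ship[0->1]=3 prod=5 -> inv=[12 6 12 3]
Step 3: demand=5,sold=3 ship[2->3]=3 ship[1->2]=5 ship[0->1]=3 prod=5 -> inv=[14 4 14 3]
Step 4: demand=5,sold=3 ship[2->3]=3 ship[1->2]=4 ship[0->1]=3 prod=5 -> inv=[16 3 15 3]
Step 5: demand=5,sold=3 ship[2->3]=3 ship[1->2]=3 ship[0->1]=3 prod=5 -> inv=[18 3 15 3]
Step 6: demand=5,sold=3 ship[2->3]=3 ship[1->2]=3 ship[0->1]=3 prod=5 -> inv=[20 3 15 3]

20 3 15 3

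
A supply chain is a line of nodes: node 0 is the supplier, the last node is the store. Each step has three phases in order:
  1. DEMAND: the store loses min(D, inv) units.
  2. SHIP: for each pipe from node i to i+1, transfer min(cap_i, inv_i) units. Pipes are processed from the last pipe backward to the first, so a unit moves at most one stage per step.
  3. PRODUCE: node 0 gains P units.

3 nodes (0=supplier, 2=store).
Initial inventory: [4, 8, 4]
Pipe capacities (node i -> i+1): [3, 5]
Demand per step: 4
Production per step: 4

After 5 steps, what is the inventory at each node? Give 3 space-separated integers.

Step 1: demand=4,sold=4 ship[1->2]=5 ship[0->1]=3 prod=4 -> inv=[5 6 5]
Step 2: demand=4,sold=4 ship[1->2]=5 ship[0->1]=3 prod=4 -> inv=[6 4 6]
Step 3: demand=4,sold=4 ship[1->2]=4 ship[0->1]=3 prod=4 -> inv=[7 3 6]
Step 4: demand=4,sold=4 ship[1->2]=3 ship[0->1]=3 prod=4 -> inv=[8 3 5]
Step 5: demand=4,sold=4 ship[1->2]=3 ship[0->1]=3 prod=4 -> inv=[9 3 4]

9 3 4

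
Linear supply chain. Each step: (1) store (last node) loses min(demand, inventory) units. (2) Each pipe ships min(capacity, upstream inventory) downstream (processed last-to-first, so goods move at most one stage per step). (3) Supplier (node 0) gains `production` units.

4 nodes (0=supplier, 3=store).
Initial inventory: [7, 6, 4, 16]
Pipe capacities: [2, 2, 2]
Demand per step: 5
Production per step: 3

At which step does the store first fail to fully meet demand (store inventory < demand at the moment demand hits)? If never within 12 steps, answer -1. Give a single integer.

Step 1: demand=5,sold=5 ship[2->3]=2 ship[1->2]=2 ship[0->1]=2 prod=3 -> [8 6 4 13]
Step 2: demand=5,sold=5 ship[2->3]=2 ship[1->2]=2 ship[0->1]=2 prod=3 -> [9 6 4 10]
Step 3: demand=5,sold=5 ship[2->3]=2 ship[1->2]=2 ship[0->1]=2 prod=3 -> [10 6 4 7]
Step 4: demand=5,sold=5 ship[2->3]=2 ship[1->2]=2 ship[0->1]=2 prod=3 -> [11 6 4 4]
Step 5: demand=5,sold=4 ship[2->3]=2 ship[1->2]=2 ship[0->1]=2 prod=3 -> [12 6 4 2]
Step 6: demand=5,sold=2 ship[2->3]=2 ship[1->2]=2 ship[0->1]=2 prod=3 -> [13 6 4 2]
Step 7: demand=5,sold=2 ship[2->3]=2 ship[1->2]=2 ship[0->1]=2 prod=3 -> [14 6 4 2]
Step 8: demand=5,sold=2 ship[2->3]=2 ship[1->2]=2 ship[0->1]=2 prod=3 -> [15 6 4 2]
Step 9: demand=5,sold=2 ship[2->3]=2 ship[1->2]=2 ship[0->1]=2 prod=3 -> [16 6 4 2]
Step 10: demand=5,sold=2 ship[2->3]=2 ship[1->2]=2 ship[0->1]=2 prod=3 -> [17 6 4 2]
Step 11: demand=5,sold=2 ship[2->3]=2 ship[1->2]=2 ship[0->1]=2 prod=3 -> [18 6 4 2]
Step 12: demand=5,sold=2 ship[2->3]=2 ship[1->2]=2 ship[0->1]=2 prod=3 -> [19 6 4 2]
First stockout at step 5

5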